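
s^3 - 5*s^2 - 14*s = s*(s - 7)*(s + 2)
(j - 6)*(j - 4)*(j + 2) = j^3 - 8*j^2 + 4*j + 48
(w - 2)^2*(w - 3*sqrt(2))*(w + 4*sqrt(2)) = w^4 - 4*w^3 + sqrt(2)*w^3 - 20*w^2 - 4*sqrt(2)*w^2 + 4*sqrt(2)*w + 96*w - 96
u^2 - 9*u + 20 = (u - 5)*(u - 4)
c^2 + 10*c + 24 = (c + 4)*(c + 6)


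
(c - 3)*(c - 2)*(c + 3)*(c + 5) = c^4 + 3*c^3 - 19*c^2 - 27*c + 90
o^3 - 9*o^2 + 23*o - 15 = (o - 5)*(o - 3)*(o - 1)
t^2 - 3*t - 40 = (t - 8)*(t + 5)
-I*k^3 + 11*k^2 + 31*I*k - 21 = (k + 3*I)*(k + 7*I)*(-I*k + 1)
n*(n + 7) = n^2 + 7*n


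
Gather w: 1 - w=1 - w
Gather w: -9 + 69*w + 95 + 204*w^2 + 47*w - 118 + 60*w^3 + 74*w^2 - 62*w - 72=60*w^3 + 278*w^2 + 54*w - 104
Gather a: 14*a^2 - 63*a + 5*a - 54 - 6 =14*a^2 - 58*a - 60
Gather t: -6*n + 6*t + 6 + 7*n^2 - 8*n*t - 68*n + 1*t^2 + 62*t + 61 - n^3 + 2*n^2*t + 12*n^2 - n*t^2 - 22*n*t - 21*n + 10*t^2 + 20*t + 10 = -n^3 + 19*n^2 - 95*n + t^2*(11 - n) + t*(2*n^2 - 30*n + 88) + 77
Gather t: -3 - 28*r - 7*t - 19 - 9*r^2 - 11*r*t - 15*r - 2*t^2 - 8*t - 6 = -9*r^2 - 43*r - 2*t^2 + t*(-11*r - 15) - 28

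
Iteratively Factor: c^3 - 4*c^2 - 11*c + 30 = (c - 5)*(c^2 + c - 6) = (c - 5)*(c - 2)*(c + 3)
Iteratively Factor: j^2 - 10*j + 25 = (j - 5)*(j - 5)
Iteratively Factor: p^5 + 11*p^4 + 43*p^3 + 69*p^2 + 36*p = (p + 4)*(p^4 + 7*p^3 + 15*p^2 + 9*p) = (p + 3)*(p + 4)*(p^3 + 4*p^2 + 3*p) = p*(p + 3)*(p + 4)*(p^2 + 4*p + 3) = p*(p + 3)^2*(p + 4)*(p + 1)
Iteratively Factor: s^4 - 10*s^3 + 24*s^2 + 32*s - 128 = (s - 4)*(s^3 - 6*s^2 + 32) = (s - 4)^2*(s^2 - 2*s - 8) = (s - 4)^2*(s + 2)*(s - 4)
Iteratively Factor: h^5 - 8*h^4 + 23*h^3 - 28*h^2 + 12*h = (h - 3)*(h^4 - 5*h^3 + 8*h^2 - 4*h) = (h - 3)*(h - 2)*(h^3 - 3*h^2 + 2*h) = (h - 3)*(h - 2)^2*(h^2 - h) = (h - 3)*(h - 2)^2*(h - 1)*(h)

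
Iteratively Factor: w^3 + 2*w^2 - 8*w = (w + 4)*(w^2 - 2*w) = (w - 2)*(w + 4)*(w)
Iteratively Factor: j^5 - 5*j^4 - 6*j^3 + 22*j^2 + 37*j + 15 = (j + 1)*(j^4 - 6*j^3 + 22*j + 15) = (j + 1)^2*(j^3 - 7*j^2 + 7*j + 15) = (j - 3)*(j + 1)^2*(j^2 - 4*j - 5) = (j - 3)*(j + 1)^3*(j - 5)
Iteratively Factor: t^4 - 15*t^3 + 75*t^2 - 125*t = (t)*(t^3 - 15*t^2 + 75*t - 125) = t*(t - 5)*(t^2 - 10*t + 25) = t*(t - 5)^2*(t - 5)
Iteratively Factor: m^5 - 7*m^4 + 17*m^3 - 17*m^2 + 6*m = (m)*(m^4 - 7*m^3 + 17*m^2 - 17*m + 6) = m*(m - 1)*(m^3 - 6*m^2 + 11*m - 6) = m*(m - 1)^2*(m^2 - 5*m + 6) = m*(m - 3)*(m - 1)^2*(m - 2)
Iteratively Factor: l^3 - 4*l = (l - 2)*(l^2 + 2*l) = l*(l - 2)*(l + 2)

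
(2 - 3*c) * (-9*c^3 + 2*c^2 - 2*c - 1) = 27*c^4 - 24*c^3 + 10*c^2 - c - 2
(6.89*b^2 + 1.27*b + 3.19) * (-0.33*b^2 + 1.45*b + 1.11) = -2.2737*b^4 + 9.5714*b^3 + 8.4367*b^2 + 6.0352*b + 3.5409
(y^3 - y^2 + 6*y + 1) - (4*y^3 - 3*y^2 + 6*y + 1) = -3*y^3 + 2*y^2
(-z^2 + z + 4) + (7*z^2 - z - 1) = 6*z^2 + 3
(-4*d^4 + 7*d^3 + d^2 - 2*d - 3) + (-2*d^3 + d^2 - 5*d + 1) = -4*d^4 + 5*d^3 + 2*d^2 - 7*d - 2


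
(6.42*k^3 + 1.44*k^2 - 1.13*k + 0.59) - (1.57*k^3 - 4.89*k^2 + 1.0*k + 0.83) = 4.85*k^3 + 6.33*k^2 - 2.13*k - 0.24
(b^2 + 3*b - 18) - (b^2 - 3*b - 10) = 6*b - 8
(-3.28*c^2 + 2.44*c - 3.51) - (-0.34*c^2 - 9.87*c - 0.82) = -2.94*c^2 + 12.31*c - 2.69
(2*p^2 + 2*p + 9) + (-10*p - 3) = 2*p^2 - 8*p + 6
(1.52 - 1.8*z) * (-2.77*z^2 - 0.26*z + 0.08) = 4.986*z^3 - 3.7424*z^2 - 0.5392*z + 0.1216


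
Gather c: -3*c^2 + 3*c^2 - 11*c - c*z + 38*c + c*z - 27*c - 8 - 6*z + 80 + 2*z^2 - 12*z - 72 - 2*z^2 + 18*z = 0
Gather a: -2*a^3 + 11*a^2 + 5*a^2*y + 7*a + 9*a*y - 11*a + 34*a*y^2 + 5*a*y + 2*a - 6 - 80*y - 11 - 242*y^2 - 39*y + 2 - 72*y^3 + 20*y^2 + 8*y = -2*a^3 + a^2*(5*y + 11) + a*(34*y^2 + 14*y - 2) - 72*y^3 - 222*y^2 - 111*y - 15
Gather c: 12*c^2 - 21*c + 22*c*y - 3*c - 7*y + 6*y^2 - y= 12*c^2 + c*(22*y - 24) + 6*y^2 - 8*y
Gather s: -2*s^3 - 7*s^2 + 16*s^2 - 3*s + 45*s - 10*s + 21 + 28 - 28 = -2*s^3 + 9*s^2 + 32*s + 21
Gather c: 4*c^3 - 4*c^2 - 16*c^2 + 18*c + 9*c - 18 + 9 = 4*c^3 - 20*c^2 + 27*c - 9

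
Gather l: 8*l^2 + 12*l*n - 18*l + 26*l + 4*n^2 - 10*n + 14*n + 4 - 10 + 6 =8*l^2 + l*(12*n + 8) + 4*n^2 + 4*n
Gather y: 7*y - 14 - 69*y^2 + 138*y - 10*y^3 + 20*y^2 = -10*y^3 - 49*y^2 + 145*y - 14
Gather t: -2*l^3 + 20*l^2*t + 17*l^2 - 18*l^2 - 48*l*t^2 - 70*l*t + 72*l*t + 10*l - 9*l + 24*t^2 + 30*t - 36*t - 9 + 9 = -2*l^3 - l^2 + l + t^2*(24 - 48*l) + t*(20*l^2 + 2*l - 6)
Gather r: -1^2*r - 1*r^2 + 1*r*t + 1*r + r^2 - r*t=0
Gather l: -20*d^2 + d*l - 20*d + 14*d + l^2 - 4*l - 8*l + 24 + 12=-20*d^2 - 6*d + l^2 + l*(d - 12) + 36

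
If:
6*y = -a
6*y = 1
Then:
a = -1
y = 1/6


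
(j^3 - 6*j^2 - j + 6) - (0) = j^3 - 6*j^2 - j + 6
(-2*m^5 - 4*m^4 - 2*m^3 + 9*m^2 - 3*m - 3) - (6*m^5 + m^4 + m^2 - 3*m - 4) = -8*m^5 - 5*m^4 - 2*m^3 + 8*m^2 + 1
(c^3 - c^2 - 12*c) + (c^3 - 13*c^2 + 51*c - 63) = 2*c^3 - 14*c^2 + 39*c - 63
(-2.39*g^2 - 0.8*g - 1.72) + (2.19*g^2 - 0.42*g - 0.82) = -0.2*g^2 - 1.22*g - 2.54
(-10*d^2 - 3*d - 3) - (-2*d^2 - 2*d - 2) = -8*d^2 - d - 1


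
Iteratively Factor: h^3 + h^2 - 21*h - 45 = (h + 3)*(h^2 - 2*h - 15) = (h - 5)*(h + 3)*(h + 3)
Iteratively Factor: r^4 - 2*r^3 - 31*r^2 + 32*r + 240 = (r + 3)*(r^3 - 5*r^2 - 16*r + 80) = (r - 5)*(r + 3)*(r^2 - 16) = (r - 5)*(r - 4)*(r + 3)*(r + 4)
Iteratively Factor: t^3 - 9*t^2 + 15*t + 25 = (t - 5)*(t^2 - 4*t - 5) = (t - 5)^2*(t + 1)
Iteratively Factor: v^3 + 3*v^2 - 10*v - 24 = (v - 3)*(v^2 + 6*v + 8) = (v - 3)*(v + 2)*(v + 4)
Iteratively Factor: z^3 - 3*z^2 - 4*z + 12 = (z - 3)*(z^2 - 4) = (z - 3)*(z - 2)*(z + 2)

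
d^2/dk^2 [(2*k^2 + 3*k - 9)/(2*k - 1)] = -56/(8*k^3 - 12*k^2 + 6*k - 1)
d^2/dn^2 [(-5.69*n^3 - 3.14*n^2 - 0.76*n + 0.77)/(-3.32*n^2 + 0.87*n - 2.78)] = (1.13686837721616e-13*n^5 - 5.6843418860808e-14*n^4 - 61.5261259999998*n^3 - 307.380156*n^2 + 235.105008*n + 65.258582)/(36.594368*n^6 - 28.768464*n^5 + 99.46554*n^4 - 48.837015*n^3 + 83.28741*n^2 - 20.171124*n + 21.484952)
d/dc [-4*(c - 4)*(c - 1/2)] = 18 - 8*c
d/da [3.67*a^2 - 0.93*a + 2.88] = 7.34*a - 0.93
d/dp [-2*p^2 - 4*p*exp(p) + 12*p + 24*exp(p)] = -4*p*exp(p) - 4*p + 20*exp(p) + 12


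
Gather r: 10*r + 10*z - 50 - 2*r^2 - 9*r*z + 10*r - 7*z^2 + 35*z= -2*r^2 + r*(20 - 9*z) - 7*z^2 + 45*z - 50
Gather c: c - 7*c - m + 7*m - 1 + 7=-6*c + 6*m + 6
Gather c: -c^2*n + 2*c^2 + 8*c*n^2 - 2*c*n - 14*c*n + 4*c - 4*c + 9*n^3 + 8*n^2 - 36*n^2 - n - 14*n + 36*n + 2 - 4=c^2*(2 - n) + c*(8*n^2 - 16*n) + 9*n^3 - 28*n^2 + 21*n - 2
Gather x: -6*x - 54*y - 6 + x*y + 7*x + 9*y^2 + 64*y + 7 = x*(y + 1) + 9*y^2 + 10*y + 1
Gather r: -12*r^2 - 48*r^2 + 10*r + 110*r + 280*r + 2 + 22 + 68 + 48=-60*r^2 + 400*r + 140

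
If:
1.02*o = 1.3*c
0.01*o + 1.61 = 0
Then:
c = -126.32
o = -161.00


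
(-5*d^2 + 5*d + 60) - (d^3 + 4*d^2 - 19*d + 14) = -d^3 - 9*d^2 + 24*d + 46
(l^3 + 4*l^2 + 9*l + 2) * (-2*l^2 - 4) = -2*l^5 - 8*l^4 - 22*l^3 - 20*l^2 - 36*l - 8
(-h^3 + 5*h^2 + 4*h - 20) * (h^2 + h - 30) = -h^5 + 4*h^4 + 39*h^3 - 166*h^2 - 140*h + 600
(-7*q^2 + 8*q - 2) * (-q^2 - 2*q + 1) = 7*q^4 + 6*q^3 - 21*q^2 + 12*q - 2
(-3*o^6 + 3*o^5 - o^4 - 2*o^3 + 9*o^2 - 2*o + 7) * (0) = 0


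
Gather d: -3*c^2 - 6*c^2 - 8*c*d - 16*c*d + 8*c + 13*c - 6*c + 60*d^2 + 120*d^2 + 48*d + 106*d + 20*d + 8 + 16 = -9*c^2 + 15*c + 180*d^2 + d*(174 - 24*c) + 24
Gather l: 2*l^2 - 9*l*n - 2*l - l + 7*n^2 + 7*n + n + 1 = 2*l^2 + l*(-9*n - 3) + 7*n^2 + 8*n + 1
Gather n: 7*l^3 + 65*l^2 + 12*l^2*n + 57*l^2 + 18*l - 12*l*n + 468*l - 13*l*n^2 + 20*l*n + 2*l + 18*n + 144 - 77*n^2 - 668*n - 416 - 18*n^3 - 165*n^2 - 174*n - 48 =7*l^3 + 122*l^2 + 488*l - 18*n^3 + n^2*(-13*l - 242) + n*(12*l^2 + 8*l - 824) - 320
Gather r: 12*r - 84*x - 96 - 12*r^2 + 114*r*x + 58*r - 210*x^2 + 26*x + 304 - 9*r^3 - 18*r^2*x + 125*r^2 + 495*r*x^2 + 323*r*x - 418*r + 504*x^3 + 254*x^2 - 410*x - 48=-9*r^3 + r^2*(113 - 18*x) + r*(495*x^2 + 437*x - 348) + 504*x^3 + 44*x^2 - 468*x + 160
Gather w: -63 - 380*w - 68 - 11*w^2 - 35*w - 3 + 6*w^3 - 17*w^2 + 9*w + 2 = 6*w^3 - 28*w^2 - 406*w - 132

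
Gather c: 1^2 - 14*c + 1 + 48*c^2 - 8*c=48*c^2 - 22*c + 2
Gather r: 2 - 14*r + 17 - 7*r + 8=27 - 21*r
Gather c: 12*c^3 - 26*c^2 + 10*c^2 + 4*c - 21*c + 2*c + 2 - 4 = 12*c^3 - 16*c^2 - 15*c - 2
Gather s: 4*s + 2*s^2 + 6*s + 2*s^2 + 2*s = 4*s^2 + 12*s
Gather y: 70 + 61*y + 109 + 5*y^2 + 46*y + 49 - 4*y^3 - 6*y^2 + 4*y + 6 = -4*y^3 - y^2 + 111*y + 234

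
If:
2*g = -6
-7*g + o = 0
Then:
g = -3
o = -21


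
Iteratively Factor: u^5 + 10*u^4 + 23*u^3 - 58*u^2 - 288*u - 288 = (u + 2)*(u^4 + 8*u^3 + 7*u^2 - 72*u - 144) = (u - 3)*(u + 2)*(u^3 + 11*u^2 + 40*u + 48) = (u - 3)*(u + 2)*(u + 4)*(u^2 + 7*u + 12) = (u - 3)*(u + 2)*(u + 3)*(u + 4)*(u + 4)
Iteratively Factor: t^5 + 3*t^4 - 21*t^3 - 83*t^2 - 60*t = (t + 4)*(t^4 - t^3 - 17*t^2 - 15*t) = (t - 5)*(t + 4)*(t^3 + 4*t^2 + 3*t) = (t - 5)*(t + 1)*(t + 4)*(t^2 + 3*t) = t*(t - 5)*(t + 1)*(t + 4)*(t + 3)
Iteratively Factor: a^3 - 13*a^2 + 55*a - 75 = (a - 5)*(a^2 - 8*a + 15) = (a - 5)*(a - 3)*(a - 5)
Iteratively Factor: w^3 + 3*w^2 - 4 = (w + 2)*(w^2 + w - 2) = (w + 2)^2*(w - 1)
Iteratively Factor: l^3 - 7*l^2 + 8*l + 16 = (l - 4)*(l^2 - 3*l - 4) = (l - 4)^2*(l + 1)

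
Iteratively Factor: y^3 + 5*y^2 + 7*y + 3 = (y + 3)*(y^2 + 2*y + 1) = (y + 1)*(y + 3)*(y + 1)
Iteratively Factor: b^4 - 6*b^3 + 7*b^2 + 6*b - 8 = (b + 1)*(b^3 - 7*b^2 + 14*b - 8) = (b - 2)*(b + 1)*(b^2 - 5*b + 4) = (b - 2)*(b - 1)*(b + 1)*(b - 4)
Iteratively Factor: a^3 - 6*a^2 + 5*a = (a)*(a^2 - 6*a + 5) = a*(a - 5)*(a - 1)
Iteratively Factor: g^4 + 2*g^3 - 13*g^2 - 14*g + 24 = (g - 3)*(g^3 + 5*g^2 + 2*g - 8) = (g - 3)*(g + 4)*(g^2 + g - 2) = (g - 3)*(g - 1)*(g + 4)*(g + 2)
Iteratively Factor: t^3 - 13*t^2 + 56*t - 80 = (t - 5)*(t^2 - 8*t + 16) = (t - 5)*(t - 4)*(t - 4)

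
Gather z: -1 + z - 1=z - 2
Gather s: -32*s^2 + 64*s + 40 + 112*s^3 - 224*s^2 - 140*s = 112*s^3 - 256*s^2 - 76*s + 40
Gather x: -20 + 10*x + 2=10*x - 18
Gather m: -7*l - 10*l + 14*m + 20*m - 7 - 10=-17*l + 34*m - 17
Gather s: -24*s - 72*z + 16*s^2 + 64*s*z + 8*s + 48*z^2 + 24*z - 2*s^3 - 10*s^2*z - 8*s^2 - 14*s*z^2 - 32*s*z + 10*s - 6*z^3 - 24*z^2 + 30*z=-2*s^3 + s^2*(8 - 10*z) + s*(-14*z^2 + 32*z - 6) - 6*z^3 + 24*z^2 - 18*z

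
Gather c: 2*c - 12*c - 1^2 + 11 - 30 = -10*c - 20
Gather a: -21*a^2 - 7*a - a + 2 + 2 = -21*a^2 - 8*a + 4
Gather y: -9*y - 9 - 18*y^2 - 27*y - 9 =-18*y^2 - 36*y - 18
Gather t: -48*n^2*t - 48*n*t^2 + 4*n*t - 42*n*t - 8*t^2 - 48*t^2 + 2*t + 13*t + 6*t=t^2*(-48*n - 56) + t*(-48*n^2 - 38*n + 21)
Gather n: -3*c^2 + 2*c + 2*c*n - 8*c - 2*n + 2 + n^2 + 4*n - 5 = -3*c^2 - 6*c + n^2 + n*(2*c + 2) - 3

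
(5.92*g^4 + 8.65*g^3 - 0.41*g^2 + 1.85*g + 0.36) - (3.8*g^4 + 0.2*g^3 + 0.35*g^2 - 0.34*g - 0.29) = 2.12*g^4 + 8.45*g^3 - 0.76*g^2 + 2.19*g + 0.65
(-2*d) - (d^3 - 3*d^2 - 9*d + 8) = -d^3 + 3*d^2 + 7*d - 8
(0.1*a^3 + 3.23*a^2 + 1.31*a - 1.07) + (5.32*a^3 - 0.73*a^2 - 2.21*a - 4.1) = 5.42*a^3 + 2.5*a^2 - 0.9*a - 5.17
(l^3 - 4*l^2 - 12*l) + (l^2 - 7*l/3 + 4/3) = l^3 - 3*l^2 - 43*l/3 + 4/3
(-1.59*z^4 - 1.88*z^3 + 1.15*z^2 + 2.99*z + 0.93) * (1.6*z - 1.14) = -2.544*z^5 - 1.1954*z^4 + 3.9832*z^3 + 3.473*z^2 - 1.9206*z - 1.0602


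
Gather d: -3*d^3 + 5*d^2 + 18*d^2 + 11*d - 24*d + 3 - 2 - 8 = -3*d^3 + 23*d^2 - 13*d - 7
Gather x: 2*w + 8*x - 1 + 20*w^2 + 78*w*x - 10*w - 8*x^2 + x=20*w^2 - 8*w - 8*x^2 + x*(78*w + 9) - 1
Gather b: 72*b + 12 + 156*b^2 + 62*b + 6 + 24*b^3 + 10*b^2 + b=24*b^3 + 166*b^2 + 135*b + 18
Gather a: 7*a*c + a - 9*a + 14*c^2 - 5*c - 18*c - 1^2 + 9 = a*(7*c - 8) + 14*c^2 - 23*c + 8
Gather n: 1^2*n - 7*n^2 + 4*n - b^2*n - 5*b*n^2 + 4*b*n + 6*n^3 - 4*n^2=6*n^3 + n^2*(-5*b - 11) + n*(-b^2 + 4*b + 5)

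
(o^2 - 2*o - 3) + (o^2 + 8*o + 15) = 2*o^2 + 6*o + 12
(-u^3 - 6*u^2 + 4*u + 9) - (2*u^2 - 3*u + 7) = -u^3 - 8*u^2 + 7*u + 2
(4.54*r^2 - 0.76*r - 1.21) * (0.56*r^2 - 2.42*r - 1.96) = 2.5424*r^4 - 11.4124*r^3 - 7.7368*r^2 + 4.4178*r + 2.3716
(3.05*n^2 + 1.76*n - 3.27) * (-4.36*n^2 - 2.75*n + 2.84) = -13.298*n^4 - 16.0611*n^3 + 18.0792*n^2 + 13.9909*n - 9.2868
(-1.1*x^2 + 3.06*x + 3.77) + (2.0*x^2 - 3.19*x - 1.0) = 0.9*x^2 - 0.13*x + 2.77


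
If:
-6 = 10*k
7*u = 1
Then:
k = -3/5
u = 1/7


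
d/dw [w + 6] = 1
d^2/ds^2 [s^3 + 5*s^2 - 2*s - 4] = 6*s + 10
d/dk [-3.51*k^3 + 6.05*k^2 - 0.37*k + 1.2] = -10.53*k^2 + 12.1*k - 0.37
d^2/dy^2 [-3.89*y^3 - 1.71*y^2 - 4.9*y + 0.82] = -23.34*y - 3.42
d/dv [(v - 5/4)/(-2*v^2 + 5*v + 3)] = (-8*v^2 + 20*v + (4*v - 5)^2 + 12)/(4*(-2*v^2 + 5*v + 3)^2)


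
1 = 1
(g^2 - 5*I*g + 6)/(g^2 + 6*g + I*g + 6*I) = (g - 6*I)/(g + 6)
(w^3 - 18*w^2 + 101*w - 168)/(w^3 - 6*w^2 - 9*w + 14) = (w^2 - 11*w + 24)/(w^2 + w - 2)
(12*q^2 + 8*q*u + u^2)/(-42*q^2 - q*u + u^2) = (-2*q - u)/(7*q - u)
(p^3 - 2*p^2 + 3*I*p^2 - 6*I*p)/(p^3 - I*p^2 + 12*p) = (p - 2)/(p - 4*I)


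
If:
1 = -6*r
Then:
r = -1/6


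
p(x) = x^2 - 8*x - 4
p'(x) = 2*x - 8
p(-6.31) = 86.30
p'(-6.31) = -20.62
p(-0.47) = -0.02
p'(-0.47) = -8.94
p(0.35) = -6.68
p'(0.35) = -7.30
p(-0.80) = 3.04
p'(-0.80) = -9.60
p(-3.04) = 29.56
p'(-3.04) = -14.08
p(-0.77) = 2.75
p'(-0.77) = -9.54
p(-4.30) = 48.89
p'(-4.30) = -16.60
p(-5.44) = 69.11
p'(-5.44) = -18.88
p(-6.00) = 80.00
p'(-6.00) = -20.00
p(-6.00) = 80.00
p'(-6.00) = -20.00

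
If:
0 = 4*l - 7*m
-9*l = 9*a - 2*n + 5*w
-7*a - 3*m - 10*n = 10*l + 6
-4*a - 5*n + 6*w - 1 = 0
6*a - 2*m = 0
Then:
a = 8/767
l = 42/767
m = 24/767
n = -515/767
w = -296/767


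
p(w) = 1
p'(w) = 0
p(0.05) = 1.00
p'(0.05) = 0.00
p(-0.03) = 1.00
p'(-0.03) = 0.00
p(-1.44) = 1.00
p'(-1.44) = 0.00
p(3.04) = 1.00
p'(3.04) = 0.00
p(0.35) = 1.00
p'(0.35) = 0.00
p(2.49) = 1.00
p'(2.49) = 0.00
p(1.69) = 1.00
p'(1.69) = 0.00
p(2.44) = 1.00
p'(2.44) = 0.00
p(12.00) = 1.00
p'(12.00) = 0.00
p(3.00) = 1.00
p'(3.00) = 0.00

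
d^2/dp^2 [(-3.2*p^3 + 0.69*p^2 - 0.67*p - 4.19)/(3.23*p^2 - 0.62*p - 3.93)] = (-94.9176179999998*p^3 - 256.51308*p^2 - 297.226194*p - 85.017148)/(33.698267*p^6 - 19.405194*p^5 - 119.279055*p^4 + 46.98298*p^3 + 145.129005*p^2 - 28.727514*p - 60.698457)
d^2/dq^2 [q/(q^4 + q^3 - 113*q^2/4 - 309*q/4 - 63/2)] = 8*(-q*(16*q^3 + 12*q^2 - 226*q - 309)^2 + (-16*q^3 - 12*q^2 - q*(24*q^2 + 12*q - 113) + 226*q + 309)*(-4*q^4 - 4*q^3 + 113*q^2 + 309*q + 126))/(-4*q^4 - 4*q^3 + 113*q^2 + 309*q + 126)^3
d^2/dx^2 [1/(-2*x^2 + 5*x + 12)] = 2*(-4*x^2 + 10*x + (4*x - 5)^2 + 24)/(-2*x^2 + 5*x + 12)^3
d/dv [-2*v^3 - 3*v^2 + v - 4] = -6*v^2 - 6*v + 1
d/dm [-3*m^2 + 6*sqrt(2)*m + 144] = -6*m + 6*sqrt(2)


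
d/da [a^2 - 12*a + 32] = 2*a - 12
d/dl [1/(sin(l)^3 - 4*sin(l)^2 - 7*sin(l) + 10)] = (-3*sin(l)^2 + 8*sin(l) + 7)*cos(l)/(sin(l)^3 - 4*sin(l)^2 - 7*sin(l) + 10)^2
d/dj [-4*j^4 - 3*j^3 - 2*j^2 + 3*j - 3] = -16*j^3 - 9*j^2 - 4*j + 3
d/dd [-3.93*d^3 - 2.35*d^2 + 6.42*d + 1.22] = -11.79*d^2 - 4.7*d + 6.42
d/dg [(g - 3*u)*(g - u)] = 2*g - 4*u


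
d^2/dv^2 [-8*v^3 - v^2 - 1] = -48*v - 2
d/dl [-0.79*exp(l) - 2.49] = -0.79*exp(l)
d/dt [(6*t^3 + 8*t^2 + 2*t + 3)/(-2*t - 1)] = 2*(-12*t^3 - 17*t^2 - 8*t + 2)/(4*t^2 + 4*t + 1)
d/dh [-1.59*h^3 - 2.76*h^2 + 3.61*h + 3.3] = -4.77*h^2 - 5.52*h + 3.61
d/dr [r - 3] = 1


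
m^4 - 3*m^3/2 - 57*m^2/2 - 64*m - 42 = (m - 7)*(m + 3/2)*(m + 2)^2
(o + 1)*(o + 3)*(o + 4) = o^3 + 8*o^2 + 19*o + 12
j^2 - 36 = (j - 6)*(j + 6)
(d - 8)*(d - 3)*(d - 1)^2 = d^4 - 13*d^3 + 47*d^2 - 59*d + 24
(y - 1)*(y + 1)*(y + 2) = y^3 + 2*y^2 - y - 2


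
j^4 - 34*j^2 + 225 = (j - 5)*(j - 3)*(j + 3)*(j + 5)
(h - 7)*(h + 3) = h^2 - 4*h - 21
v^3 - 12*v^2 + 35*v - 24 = (v - 8)*(v - 3)*(v - 1)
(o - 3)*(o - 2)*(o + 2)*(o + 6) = o^4 + 3*o^3 - 22*o^2 - 12*o + 72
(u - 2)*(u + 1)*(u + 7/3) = u^3 + 4*u^2/3 - 13*u/3 - 14/3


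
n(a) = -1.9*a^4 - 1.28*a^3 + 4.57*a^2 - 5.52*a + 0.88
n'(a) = -7.6*a^3 - 3.84*a^2 + 9.14*a - 5.52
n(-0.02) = 0.99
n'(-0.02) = -5.70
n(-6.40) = -2628.73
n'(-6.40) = 1770.99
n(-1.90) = 11.88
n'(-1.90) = 15.38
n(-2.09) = 7.81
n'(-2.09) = 27.99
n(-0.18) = 2.03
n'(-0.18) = -7.25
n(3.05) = -174.18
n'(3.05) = -229.00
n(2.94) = -150.33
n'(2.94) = -204.97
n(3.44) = -282.20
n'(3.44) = -328.90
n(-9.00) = -11112.05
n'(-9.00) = 5141.58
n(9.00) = -13077.65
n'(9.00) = -5774.70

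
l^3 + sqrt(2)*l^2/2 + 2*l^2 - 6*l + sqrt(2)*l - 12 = (l + 2)*(l - 3*sqrt(2)/2)*(l + 2*sqrt(2))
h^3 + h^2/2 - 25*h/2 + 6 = (h - 3)*(h - 1/2)*(h + 4)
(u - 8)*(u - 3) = u^2 - 11*u + 24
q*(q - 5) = q^2 - 5*q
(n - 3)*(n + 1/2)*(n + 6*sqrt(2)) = n^3 - 5*n^2/2 + 6*sqrt(2)*n^2 - 15*sqrt(2)*n - 3*n/2 - 9*sqrt(2)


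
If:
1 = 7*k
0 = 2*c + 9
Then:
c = -9/2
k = 1/7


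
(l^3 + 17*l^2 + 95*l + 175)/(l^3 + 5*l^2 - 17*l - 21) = (l^2 + 10*l + 25)/(l^2 - 2*l - 3)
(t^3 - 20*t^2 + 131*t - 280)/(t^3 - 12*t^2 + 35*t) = (t - 8)/t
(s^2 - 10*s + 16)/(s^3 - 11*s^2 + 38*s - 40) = (s - 8)/(s^2 - 9*s + 20)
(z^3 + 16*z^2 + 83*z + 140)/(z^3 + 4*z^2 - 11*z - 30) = (z^2 + 11*z + 28)/(z^2 - z - 6)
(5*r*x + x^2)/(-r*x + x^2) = (5*r + x)/(-r + x)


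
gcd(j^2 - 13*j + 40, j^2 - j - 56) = j - 8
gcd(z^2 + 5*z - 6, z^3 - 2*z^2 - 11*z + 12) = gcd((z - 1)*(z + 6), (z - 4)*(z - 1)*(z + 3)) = z - 1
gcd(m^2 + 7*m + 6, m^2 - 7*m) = 1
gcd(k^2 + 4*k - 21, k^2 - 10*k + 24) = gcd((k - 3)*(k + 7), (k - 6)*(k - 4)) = 1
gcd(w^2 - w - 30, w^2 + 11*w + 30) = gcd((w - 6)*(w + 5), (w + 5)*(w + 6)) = w + 5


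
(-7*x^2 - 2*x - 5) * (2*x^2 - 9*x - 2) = -14*x^4 + 59*x^3 + 22*x^2 + 49*x + 10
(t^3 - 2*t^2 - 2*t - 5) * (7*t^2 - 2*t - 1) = 7*t^5 - 16*t^4 - 11*t^3 - 29*t^2 + 12*t + 5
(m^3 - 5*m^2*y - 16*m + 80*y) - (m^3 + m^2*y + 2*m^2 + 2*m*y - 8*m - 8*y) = -6*m^2*y - 2*m^2 - 2*m*y - 8*m + 88*y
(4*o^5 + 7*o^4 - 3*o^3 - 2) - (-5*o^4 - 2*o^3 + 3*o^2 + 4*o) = 4*o^5 + 12*o^4 - o^3 - 3*o^2 - 4*o - 2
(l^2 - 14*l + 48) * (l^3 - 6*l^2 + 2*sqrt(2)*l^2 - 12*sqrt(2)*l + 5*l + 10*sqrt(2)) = l^5 - 20*l^4 + 2*sqrt(2)*l^4 - 40*sqrt(2)*l^3 + 137*l^3 - 358*l^2 + 274*sqrt(2)*l^2 - 716*sqrt(2)*l + 240*l + 480*sqrt(2)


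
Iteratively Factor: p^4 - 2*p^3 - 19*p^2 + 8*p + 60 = (p - 2)*(p^3 - 19*p - 30) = (p - 2)*(p + 2)*(p^2 - 2*p - 15) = (p - 2)*(p + 2)*(p + 3)*(p - 5)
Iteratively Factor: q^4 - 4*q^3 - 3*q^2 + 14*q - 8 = (q - 4)*(q^3 - 3*q + 2) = (q - 4)*(q - 1)*(q^2 + q - 2) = (q - 4)*(q - 1)^2*(q + 2)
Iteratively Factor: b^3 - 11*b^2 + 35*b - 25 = (b - 5)*(b^2 - 6*b + 5) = (b - 5)*(b - 1)*(b - 5)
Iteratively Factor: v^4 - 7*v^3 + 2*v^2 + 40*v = (v - 5)*(v^3 - 2*v^2 - 8*v) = (v - 5)*(v + 2)*(v^2 - 4*v) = v*(v - 5)*(v + 2)*(v - 4)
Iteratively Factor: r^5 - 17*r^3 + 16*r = (r - 4)*(r^4 + 4*r^3 - r^2 - 4*r) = (r - 4)*(r + 4)*(r^3 - r) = r*(r - 4)*(r + 4)*(r^2 - 1) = r*(r - 4)*(r + 1)*(r + 4)*(r - 1)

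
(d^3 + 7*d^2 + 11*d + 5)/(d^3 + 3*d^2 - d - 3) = (d^2 + 6*d + 5)/(d^2 + 2*d - 3)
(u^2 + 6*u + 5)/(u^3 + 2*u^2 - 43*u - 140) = (u + 1)/(u^2 - 3*u - 28)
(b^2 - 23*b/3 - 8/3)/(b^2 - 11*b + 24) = (b + 1/3)/(b - 3)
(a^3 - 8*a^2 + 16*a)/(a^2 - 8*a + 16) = a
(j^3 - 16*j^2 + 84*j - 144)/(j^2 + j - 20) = (j^2 - 12*j + 36)/(j + 5)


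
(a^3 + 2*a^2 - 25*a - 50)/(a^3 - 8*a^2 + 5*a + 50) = (a + 5)/(a - 5)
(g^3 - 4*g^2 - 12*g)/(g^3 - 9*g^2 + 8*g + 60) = g/(g - 5)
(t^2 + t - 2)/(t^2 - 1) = (t + 2)/(t + 1)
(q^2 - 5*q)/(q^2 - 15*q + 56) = q*(q - 5)/(q^2 - 15*q + 56)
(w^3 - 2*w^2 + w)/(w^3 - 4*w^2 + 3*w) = (w - 1)/(w - 3)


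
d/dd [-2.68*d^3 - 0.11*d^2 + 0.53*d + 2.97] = -8.04*d^2 - 0.22*d + 0.53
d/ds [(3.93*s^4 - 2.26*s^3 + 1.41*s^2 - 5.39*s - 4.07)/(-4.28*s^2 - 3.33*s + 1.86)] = (-33.6408*s^5 - 29.5879*s^4 + 44.2908*s^3 - 40.3753*s^2 - 29.594*s - 23.5785)/(18.3184*s^4 + 28.5048*s^3 - 4.8327*s^2 - 12.3876*s + 3.4596)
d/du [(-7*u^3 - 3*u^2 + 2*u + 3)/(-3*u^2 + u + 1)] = (21*u^4 - 14*u^3 - 18*u^2 + 12*u - 1)/(9*u^4 - 6*u^3 - 5*u^2 + 2*u + 1)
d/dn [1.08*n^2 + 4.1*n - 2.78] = 2.16*n + 4.1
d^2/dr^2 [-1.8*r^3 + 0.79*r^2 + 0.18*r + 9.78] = 1.58 - 10.8*r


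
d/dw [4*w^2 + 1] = 8*w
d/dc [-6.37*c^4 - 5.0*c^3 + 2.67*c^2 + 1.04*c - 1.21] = -25.48*c^3 - 15.0*c^2 + 5.34*c + 1.04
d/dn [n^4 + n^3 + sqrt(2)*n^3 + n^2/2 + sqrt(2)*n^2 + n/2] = 4*n^3 + 3*n^2 + 3*sqrt(2)*n^2 + n + 2*sqrt(2)*n + 1/2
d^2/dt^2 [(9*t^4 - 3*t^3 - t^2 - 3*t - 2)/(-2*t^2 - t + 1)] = 2*(-36*t^6 - 54*t^5 + 27*t^4 + 91*t^3 - 33*t^2 + 39*t + 10)/(8*t^6 + 12*t^5 - 6*t^4 - 11*t^3 + 3*t^2 + 3*t - 1)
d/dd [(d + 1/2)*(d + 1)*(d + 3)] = 3*d^2 + 9*d + 5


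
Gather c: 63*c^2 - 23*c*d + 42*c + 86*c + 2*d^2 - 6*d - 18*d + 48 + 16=63*c^2 + c*(128 - 23*d) + 2*d^2 - 24*d + 64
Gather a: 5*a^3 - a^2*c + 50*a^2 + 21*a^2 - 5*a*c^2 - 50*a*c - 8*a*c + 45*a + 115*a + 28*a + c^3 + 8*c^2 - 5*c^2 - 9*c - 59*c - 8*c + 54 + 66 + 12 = 5*a^3 + a^2*(71 - c) + a*(-5*c^2 - 58*c + 188) + c^3 + 3*c^2 - 76*c + 132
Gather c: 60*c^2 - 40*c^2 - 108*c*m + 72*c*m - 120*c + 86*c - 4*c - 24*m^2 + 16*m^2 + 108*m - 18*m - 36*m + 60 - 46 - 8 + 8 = 20*c^2 + c*(-36*m - 38) - 8*m^2 + 54*m + 14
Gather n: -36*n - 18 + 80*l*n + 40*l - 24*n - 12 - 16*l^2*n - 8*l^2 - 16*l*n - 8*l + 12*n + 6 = -8*l^2 + 32*l + n*(-16*l^2 + 64*l - 48) - 24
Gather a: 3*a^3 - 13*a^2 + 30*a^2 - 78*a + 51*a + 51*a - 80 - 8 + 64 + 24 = 3*a^3 + 17*a^2 + 24*a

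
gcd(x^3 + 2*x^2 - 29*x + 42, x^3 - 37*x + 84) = x^2 + 4*x - 21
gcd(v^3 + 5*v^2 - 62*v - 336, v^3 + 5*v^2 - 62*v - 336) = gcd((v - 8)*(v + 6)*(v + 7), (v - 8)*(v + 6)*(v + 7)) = v^3 + 5*v^2 - 62*v - 336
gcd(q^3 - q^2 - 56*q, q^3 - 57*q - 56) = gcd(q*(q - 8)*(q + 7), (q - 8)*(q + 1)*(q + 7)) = q^2 - q - 56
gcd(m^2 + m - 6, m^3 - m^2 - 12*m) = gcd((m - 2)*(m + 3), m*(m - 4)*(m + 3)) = m + 3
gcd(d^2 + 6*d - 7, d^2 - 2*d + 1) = d - 1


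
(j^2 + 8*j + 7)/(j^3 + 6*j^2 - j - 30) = (j^2 + 8*j + 7)/(j^3 + 6*j^2 - j - 30)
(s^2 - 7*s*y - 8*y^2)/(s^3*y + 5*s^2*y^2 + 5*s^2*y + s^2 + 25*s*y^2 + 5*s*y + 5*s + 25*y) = (s^2 - 7*s*y - 8*y^2)/(s^3*y + 5*s^2*y^2 + 5*s^2*y + s^2 + 25*s*y^2 + 5*s*y + 5*s + 25*y)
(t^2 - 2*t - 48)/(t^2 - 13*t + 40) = (t + 6)/(t - 5)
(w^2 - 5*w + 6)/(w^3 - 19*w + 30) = 1/(w + 5)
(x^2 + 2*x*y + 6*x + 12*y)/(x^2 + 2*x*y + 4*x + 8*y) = (x + 6)/(x + 4)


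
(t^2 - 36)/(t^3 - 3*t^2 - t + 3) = (t^2 - 36)/(t^3 - 3*t^2 - t + 3)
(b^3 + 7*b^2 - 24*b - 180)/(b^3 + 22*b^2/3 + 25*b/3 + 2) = 3*(b^2 + b - 30)/(3*b^2 + 4*b + 1)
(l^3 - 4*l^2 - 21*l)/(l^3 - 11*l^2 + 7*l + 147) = l/(l - 7)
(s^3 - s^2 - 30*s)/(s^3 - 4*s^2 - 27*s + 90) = s/(s - 3)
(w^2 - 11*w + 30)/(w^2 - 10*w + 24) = (w - 5)/(w - 4)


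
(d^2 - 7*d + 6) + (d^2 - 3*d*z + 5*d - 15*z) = 2*d^2 - 3*d*z - 2*d - 15*z + 6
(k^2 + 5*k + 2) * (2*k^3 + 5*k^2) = 2*k^5 + 15*k^4 + 29*k^3 + 10*k^2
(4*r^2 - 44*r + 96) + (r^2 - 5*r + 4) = 5*r^2 - 49*r + 100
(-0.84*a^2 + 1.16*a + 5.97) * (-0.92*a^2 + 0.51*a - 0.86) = 0.7728*a^4 - 1.4956*a^3 - 4.1784*a^2 + 2.0471*a - 5.1342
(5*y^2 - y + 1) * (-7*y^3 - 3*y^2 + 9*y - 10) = -35*y^5 - 8*y^4 + 41*y^3 - 62*y^2 + 19*y - 10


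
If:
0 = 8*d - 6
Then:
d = 3/4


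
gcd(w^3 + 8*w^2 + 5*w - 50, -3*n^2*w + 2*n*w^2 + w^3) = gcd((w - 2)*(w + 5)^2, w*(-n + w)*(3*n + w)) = 1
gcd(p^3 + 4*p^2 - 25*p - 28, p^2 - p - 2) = p + 1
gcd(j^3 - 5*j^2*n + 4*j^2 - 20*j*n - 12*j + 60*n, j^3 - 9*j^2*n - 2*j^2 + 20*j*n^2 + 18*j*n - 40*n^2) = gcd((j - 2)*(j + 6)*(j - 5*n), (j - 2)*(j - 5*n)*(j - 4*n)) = j^2 - 5*j*n - 2*j + 10*n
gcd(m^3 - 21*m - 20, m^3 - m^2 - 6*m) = 1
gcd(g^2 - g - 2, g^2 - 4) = g - 2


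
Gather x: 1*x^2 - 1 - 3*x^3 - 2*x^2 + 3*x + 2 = -3*x^3 - x^2 + 3*x + 1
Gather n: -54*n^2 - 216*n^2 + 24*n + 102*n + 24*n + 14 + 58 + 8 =-270*n^2 + 150*n + 80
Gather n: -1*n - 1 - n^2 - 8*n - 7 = -n^2 - 9*n - 8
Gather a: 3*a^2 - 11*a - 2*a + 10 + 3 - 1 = 3*a^2 - 13*a + 12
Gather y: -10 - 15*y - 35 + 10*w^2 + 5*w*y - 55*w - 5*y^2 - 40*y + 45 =10*w^2 - 55*w - 5*y^2 + y*(5*w - 55)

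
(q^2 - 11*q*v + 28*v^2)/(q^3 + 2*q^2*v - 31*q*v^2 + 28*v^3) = (q - 7*v)/(q^2 + 6*q*v - 7*v^2)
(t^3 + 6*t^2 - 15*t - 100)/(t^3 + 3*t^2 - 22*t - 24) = (t^2 + 10*t + 25)/(t^2 + 7*t + 6)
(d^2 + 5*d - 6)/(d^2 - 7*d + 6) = (d + 6)/(d - 6)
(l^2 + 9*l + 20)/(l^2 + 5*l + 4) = (l + 5)/(l + 1)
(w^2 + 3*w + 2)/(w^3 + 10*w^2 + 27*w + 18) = (w + 2)/(w^2 + 9*w + 18)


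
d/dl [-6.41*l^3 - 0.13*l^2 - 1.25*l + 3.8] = -19.23*l^2 - 0.26*l - 1.25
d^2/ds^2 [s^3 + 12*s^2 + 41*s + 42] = 6*s + 24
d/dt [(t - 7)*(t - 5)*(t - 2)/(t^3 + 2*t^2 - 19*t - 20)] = 2*(8*t^4 - 78*t^3 + 149*t^2 + 420*t - 1255)/(t^6 + 4*t^5 - 34*t^4 - 116*t^3 + 281*t^2 + 760*t + 400)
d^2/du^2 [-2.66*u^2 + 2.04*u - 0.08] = -5.32000000000000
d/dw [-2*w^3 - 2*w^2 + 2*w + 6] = -6*w^2 - 4*w + 2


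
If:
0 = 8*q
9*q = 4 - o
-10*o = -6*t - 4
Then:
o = 4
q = 0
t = 6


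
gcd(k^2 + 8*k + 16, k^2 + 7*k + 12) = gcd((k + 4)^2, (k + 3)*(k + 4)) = k + 4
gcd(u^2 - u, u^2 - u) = u^2 - u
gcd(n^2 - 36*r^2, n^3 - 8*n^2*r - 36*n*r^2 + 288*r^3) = -n^2 + 36*r^2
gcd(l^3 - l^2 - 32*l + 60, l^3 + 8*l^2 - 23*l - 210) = l^2 + l - 30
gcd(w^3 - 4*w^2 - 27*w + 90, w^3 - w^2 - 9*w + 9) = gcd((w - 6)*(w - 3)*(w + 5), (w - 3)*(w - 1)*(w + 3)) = w - 3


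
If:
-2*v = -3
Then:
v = 3/2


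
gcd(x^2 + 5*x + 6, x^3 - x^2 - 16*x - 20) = x + 2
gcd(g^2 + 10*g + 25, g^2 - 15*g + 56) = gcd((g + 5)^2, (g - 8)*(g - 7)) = 1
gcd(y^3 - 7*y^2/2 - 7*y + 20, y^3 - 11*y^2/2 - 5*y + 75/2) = y + 5/2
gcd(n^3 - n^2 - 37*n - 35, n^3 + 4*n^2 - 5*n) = n + 5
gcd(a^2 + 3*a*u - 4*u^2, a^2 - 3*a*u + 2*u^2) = -a + u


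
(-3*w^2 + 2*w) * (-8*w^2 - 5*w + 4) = 24*w^4 - w^3 - 22*w^2 + 8*w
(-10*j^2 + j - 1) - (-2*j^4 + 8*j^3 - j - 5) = 2*j^4 - 8*j^3 - 10*j^2 + 2*j + 4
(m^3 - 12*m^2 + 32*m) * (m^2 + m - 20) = m^5 - 11*m^4 + 272*m^2 - 640*m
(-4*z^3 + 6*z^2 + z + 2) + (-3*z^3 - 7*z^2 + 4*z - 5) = -7*z^3 - z^2 + 5*z - 3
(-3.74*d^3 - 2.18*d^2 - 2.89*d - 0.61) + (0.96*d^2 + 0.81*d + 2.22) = -3.74*d^3 - 1.22*d^2 - 2.08*d + 1.61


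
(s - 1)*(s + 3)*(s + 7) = s^3 + 9*s^2 + 11*s - 21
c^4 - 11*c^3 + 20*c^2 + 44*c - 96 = (c - 8)*(c - 3)*(c - 2)*(c + 2)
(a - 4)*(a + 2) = a^2 - 2*a - 8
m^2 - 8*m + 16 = (m - 4)^2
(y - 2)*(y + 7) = y^2 + 5*y - 14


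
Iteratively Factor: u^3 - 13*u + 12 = (u - 1)*(u^2 + u - 12) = (u - 1)*(u + 4)*(u - 3)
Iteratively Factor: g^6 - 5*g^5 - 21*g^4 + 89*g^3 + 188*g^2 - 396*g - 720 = (g + 2)*(g^5 - 7*g^4 - 7*g^3 + 103*g^2 - 18*g - 360) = (g - 4)*(g + 2)*(g^4 - 3*g^3 - 19*g^2 + 27*g + 90) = (g - 4)*(g + 2)*(g + 3)*(g^3 - 6*g^2 - g + 30) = (g - 4)*(g - 3)*(g + 2)*(g + 3)*(g^2 - 3*g - 10) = (g - 4)*(g - 3)*(g + 2)^2*(g + 3)*(g - 5)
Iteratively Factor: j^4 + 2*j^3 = (j)*(j^3 + 2*j^2) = j*(j + 2)*(j^2) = j^2*(j + 2)*(j)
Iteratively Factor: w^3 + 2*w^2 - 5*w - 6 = (w - 2)*(w^2 + 4*w + 3) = (w - 2)*(w + 1)*(w + 3)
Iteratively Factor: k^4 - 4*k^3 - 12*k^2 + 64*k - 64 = (k - 4)*(k^3 - 12*k + 16) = (k - 4)*(k + 4)*(k^2 - 4*k + 4) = (k - 4)*(k - 2)*(k + 4)*(k - 2)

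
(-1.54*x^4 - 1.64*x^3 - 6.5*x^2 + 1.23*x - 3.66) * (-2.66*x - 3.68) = 4.0964*x^5 + 10.0296*x^4 + 23.3252*x^3 + 20.6482*x^2 + 5.2092*x + 13.4688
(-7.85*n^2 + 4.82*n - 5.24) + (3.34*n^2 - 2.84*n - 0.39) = -4.51*n^2 + 1.98*n - 5.63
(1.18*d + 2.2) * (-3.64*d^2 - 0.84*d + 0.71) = -4.2952*d^3 - 8.9992*d^2 - 1.0102*d + 1.562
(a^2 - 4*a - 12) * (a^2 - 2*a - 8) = a^4 - 6*a^3 - 12*a^2 + 56*a + 96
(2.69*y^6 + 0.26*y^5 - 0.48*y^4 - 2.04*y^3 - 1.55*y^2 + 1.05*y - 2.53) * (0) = 0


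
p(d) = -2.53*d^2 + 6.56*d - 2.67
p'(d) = 6.56 - 5.06*d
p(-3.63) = -59.82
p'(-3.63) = 24.93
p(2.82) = -4.29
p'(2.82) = -7.71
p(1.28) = 1.58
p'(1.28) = 0.08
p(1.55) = 1.42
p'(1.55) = -1.28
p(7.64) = -100.23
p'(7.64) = -32.10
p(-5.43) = -112.89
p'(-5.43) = 34.04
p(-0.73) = -8.81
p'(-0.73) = 10.25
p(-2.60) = -36.83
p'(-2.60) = 19.72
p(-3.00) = -45.12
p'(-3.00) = 21.74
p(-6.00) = -133.11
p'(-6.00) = 36.92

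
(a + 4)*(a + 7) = a^2 + 11*a + 28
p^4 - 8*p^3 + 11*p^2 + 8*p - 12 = (p - 6)*(p - 2)*(p - 1)*(p + 1)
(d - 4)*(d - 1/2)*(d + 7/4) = d^3 - 11*d^2/4 - 47*d/8 + 7/2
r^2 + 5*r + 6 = (r + 2)*(r + 3)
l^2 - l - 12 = (l - 4)*(l + 3)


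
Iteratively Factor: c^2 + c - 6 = (c + 3)*(c - 2)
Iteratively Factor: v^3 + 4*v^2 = (v)*(v^2 + 4*v) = v^2*(v + 4)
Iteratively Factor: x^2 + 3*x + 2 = (x + 2)*(x + 1)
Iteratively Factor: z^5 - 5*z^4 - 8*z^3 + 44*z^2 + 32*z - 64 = (z - 4)*(z^4 - z^3 - 12*z^2 - 4*z + 16) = (z - 4)*(z + 2)*(z^3 - 3*z^2 - 6*z + 8) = (z - 4)*(z + 2)^2*(z^2 - 5*z + 4) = (z - 4)^2*(z + 2)^2*(z - 1)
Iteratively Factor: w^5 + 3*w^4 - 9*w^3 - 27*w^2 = (w - 3)*(w^4 + 6*w^3 + 9*w^2) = w*(w - 3)*(w^3 + 6*w^2 + 9*w) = w*(w - 3)*(w + 3)*(w^2 + 3*w) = w^2*(w - 3)*(w + 3)*(w + 3)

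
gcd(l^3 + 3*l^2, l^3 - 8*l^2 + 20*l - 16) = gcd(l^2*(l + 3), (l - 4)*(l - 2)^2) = 1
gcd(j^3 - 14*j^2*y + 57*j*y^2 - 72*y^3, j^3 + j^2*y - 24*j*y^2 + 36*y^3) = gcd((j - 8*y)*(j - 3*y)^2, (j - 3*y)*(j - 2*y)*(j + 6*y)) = -j + 3*y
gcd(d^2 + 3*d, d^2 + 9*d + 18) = d + 3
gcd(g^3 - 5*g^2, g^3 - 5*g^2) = g^3 - 5*g^2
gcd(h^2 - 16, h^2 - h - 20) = h + 4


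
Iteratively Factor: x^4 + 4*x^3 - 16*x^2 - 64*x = (x)*(x^3 + 4*x^2 - 16*x - 64) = x*(x - 4)*(x^2 + 8*x + 16) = x*(x - 4)*(x + 4)*(x + 4)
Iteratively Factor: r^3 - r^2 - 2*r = (r - 2)*(r^2 + r) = (r - 2)*(r + 1)*(r)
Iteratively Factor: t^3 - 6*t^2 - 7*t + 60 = (t - 4)*(t^2 - 2*t - 15) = (t - 4)*(t + 3)*(t - 5)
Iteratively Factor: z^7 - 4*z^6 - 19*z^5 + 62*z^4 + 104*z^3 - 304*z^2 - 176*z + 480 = (z - 2)*(z^6 - 2*z^5 - 23*z^4 + 16*z^3 + 136*z^2 - 32*z - 240) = (z - 2)^2*(z^5 - 23*z^3 - 30*z^2 + 76*z + 120) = (z - 2)^2*(z + 2)*(z^4 - 2*z^3 - 19*z^2 + 8*z + 60) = (z - 2)^2*(z + 2)^2*(z^3 - 4*z^2 - 11*z + 30) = (z - 2)^2*(z + 2)^2*(z + 3)*(z^2 - 7*z + 10) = (z - 2)^3*(z + 2)^2*(z + 3)*(z - 5)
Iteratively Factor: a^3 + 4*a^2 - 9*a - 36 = (a + 4)*(a^2 - 9) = (a - 3)*(a + 4)*(a + 3)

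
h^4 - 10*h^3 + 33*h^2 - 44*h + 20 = (h - 5)*(h - 2)^2*(h - 1)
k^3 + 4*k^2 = k^2*(k + 4)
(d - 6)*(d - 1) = d^2 - 7*d + 6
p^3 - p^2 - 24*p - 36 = (p - 6)*(p + 2)*(p + 3)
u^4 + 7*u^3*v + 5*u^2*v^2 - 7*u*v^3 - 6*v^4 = (u - v)*(u + v)^2*(u + 6*v)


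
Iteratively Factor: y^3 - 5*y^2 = (y - 5)*(y^2) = y*(y - 5)*(y)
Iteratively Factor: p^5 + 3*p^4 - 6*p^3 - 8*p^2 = (p)*(p^4 + 3*p^3 - 6*p^2 - 8*p) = p*(p - 2)*(p^3 + 5*p^2 + 4*p) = p*(p - 2)*(p + 4)*(p^2 + p) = p*(p - 2)*(p + 1)*(p + 4)*(p)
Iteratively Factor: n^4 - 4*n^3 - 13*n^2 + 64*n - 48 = (n - 3)*(n^3 - n^2 - 16*n + 16) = (n - 3)*(n + 4)*(n^2 - 5*n + 4) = (n - 4)*(n - 3)*(n + 4)*(n - 1)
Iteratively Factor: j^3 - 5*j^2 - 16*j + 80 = (j - 5)*(j^2 - 16) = (j - 5)*(j + 4)*(j - 4)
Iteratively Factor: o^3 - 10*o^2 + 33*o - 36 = (o - 3)*(o^2 - 7*o + 12) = (o - 4)*(o - 3)*(o - 3)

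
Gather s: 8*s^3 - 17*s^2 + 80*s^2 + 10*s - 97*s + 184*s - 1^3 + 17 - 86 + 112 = 8*s^3 + 63*s^2 + 97*s + 42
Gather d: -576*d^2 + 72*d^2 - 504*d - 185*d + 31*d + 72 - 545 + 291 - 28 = -504*d^2 - 658*d - 210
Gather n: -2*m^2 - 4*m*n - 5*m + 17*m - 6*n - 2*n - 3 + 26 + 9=-2*m^2 + 12*m + n*(-4*m - 8) + 32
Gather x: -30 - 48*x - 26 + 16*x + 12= -32*x - 44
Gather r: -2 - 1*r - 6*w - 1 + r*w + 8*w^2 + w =r*(w - 1) + 8*w^2 - 5*w - 3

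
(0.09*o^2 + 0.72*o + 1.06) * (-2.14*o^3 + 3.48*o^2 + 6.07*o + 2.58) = -0.1926*o^5 - 1.2276*o^4 + 0.7835*o^3 + 8.2914*o^2 + 8.2918*o + 2.7348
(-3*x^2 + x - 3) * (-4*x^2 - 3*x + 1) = 12*x^4 + 5*x^3 + 6*x^2 + 10*x - 3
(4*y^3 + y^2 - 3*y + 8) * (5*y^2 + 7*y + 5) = 20*y^5 + 33*y^4 + 12*y^3 + 24*y^2 + 41*y + 40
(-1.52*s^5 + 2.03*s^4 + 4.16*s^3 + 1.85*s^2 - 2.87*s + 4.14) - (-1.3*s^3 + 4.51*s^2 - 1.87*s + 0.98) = -1.52*s^5 + 2.03*s^4 + 5.46*s^3 - 2.66*s^2 - 1.0*s + 3.16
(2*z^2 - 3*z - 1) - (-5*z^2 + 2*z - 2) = 7*z^2 - 5*z + 1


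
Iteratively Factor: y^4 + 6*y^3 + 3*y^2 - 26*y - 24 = (y + 3)*(y^3 + 3*y^2 - 6*y - 8) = (y + 1)*(y + 3)*(y^2 + 2*y - 8) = (y - 2)*(y + 1)*(y + 3)*(y + 4)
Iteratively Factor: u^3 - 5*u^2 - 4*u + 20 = (u - 2)*(u^2 - 3*u - 10) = (u - 5)*(u - 2)*(u + 2)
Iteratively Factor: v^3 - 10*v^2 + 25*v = (v - 5)*(v^2 - 5*v) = (v - 5)^2*(v)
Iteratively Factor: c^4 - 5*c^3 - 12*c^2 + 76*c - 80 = (c - 5)*(c^3 - 12*c + 16) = (c - 5)*(c + 4)*(c^2 - 4*c + 4) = (c - 5)*(c - 2)*(c + 4)*(c - 2)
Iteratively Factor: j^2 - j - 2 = (j + 1)*(j - 2)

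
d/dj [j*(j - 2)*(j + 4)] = 3*j^2 + 4*j - 8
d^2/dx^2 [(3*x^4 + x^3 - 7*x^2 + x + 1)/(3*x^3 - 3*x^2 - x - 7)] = 4*(-9*x^6 + 126*x^5 + 144*x^4 - 460*x^3 + 744*x^2 + 78*x - 185)/(27*x^9 - 81*x^8 + 54*x^7 - 162*x^6 + 360*x^5 - 72*x^4 + 314*x^3 - 462*x^2 - 147*x - 343)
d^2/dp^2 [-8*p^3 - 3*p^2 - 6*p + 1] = -48*p - 6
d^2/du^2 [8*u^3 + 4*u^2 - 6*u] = 48*u + 8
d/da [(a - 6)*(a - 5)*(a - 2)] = 3*a^2 - 26*a + 52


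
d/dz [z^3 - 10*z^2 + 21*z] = 3*z^2 - 20*z + 21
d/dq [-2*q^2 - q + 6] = -4*q - 1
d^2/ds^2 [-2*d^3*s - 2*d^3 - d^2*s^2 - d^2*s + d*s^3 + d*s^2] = 2*d*(-d + 3*s + 1)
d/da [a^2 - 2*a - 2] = 2*a - 2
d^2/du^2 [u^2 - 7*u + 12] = 2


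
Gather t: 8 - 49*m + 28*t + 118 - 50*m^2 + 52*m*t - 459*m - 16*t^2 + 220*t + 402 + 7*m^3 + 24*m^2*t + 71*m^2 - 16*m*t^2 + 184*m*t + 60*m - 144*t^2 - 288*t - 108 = 7*m^3 + 21*m^2 - 448*m + t^2*(-16*m - 160) + t*(24*m^2 + 236*m - 40) + 420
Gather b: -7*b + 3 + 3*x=-7*b + 3*x + 3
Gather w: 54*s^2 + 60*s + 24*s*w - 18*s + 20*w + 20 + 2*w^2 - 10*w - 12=54*s^2 + 42*s + 2*w^2 + w*(24*s + 10) + 8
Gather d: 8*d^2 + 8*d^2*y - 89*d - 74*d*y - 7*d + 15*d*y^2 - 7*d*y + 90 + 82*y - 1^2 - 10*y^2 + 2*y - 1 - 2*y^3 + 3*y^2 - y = d^2*(8*y + 8) + d*(15*y^2 - 81*y - 96) - 2*y^3 - 7*y^2 + 83*y + 88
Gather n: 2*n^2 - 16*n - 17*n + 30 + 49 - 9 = 2*n^2 - 33*n + 70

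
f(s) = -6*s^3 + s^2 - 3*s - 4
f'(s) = -18*s^2 + 2*s - 3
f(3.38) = -234.40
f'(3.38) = -201.88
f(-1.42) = 19.46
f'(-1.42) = -42.14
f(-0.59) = -0.65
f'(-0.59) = -10.45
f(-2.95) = 167.59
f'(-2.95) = -165.54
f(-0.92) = 4.28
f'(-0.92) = -20.08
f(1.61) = -31.28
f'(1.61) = -46.44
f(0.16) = -4.48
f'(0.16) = -3.14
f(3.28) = -214.81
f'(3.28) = -190.09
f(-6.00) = 1346.00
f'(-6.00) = -663.00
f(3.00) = -166.00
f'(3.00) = -159.00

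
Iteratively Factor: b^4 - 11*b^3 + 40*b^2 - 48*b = (b - 3)*(b^3 - 8*b^2 + 16*b) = b*(b - 3)*(b^2 - 8*b + 16) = b*(b - 4)*(b - 3)*(b - 4)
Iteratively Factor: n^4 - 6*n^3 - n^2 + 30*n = (n - 5)*(n^3 - n^2 - 6*n) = (n - 5)*(n - 3)*(n^2 + 2*n) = n*(n - 5)*(n - 3)*(n + 2)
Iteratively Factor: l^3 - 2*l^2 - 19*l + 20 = (l + 4)*(l^2 - 6*l + 5) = (l - 5)*(l + 4)*(l - 1)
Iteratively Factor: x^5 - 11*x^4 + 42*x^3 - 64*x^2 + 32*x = (x - 1)*(x^4 - 10*x^3 + 32*x^2 - 32*x) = (x - 2)*(x - 1)*(x^3 - 8*x^2 + 16*x) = (x - 4)*(x - 2)*(x - 1)*(x^2 - 4*x) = x*(x - 4)*(x - 2)*(x - 1)*(x - 4)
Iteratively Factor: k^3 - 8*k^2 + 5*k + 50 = (k + 2)*(k^2 - 10*k + 25) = (k - 5)*(k + 2)*(k - 5)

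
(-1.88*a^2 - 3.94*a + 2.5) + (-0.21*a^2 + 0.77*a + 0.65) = -2.09*a^2 - 3.17*a + 3.15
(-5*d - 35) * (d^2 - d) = -5*d^3 - 30*d^2 + 35*d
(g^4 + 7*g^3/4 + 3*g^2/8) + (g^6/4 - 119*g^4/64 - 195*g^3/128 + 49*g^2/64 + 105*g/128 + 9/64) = g^6/4 - 55*g^4/64 + 29*g^3/128 + 73*g^2/64 + 105*g/128 + 9/64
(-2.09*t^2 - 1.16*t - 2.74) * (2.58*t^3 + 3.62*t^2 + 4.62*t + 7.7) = -5.3922*t^5 - 10.5586*t^4 - 20.9242*t^3 - 31.371*t^2 - 21.5908*t - 21.098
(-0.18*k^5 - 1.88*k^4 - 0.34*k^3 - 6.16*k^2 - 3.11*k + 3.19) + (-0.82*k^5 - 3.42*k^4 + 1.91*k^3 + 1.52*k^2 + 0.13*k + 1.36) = -1.0*k^5 - 5.3*k^4 + 1.57*k^3 - 4.64*k^2 - 2.98*k + 4.55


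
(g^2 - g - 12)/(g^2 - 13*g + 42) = (g^2 - g - 12)/(g^2 - 13*g + 42)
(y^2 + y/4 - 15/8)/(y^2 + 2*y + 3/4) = (4*y - 5)/(2*(2*y + 1))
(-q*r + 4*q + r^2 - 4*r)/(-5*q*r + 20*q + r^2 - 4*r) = (q - r)/(5*q - r)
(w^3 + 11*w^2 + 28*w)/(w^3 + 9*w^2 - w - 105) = w*(w + 4)/(w^2 + 2*w - 15)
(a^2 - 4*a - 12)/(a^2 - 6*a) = (a + 2)/a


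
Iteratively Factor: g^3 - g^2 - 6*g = (g)*(g^2 - g - 6) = g*(g - 3)*(g + 2)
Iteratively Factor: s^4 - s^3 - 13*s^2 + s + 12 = (s - 4)*(s^3 + 3*s^2 - s - 3) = (s - 4)*(s + 1)*(s^2 + 2*s - 3) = (s - 4)*(s + 1)*(s + 3)*(s - 1)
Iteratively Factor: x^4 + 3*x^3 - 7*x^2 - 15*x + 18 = (x - 1)*(x^3 + 4*x^2 - 3*x - 18) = (x - 1)*(x + 3)*(x^2 + x - 6) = (x - 1)*(x + 3)^2*(x - 2)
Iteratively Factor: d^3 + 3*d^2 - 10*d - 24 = (d - 3)*(d^2 + 6*d + 8) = (d - 3)*(d + 2)*(d + 4)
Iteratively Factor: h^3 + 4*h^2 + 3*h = (h + 1)*(h^2 + 3*h) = h*(h + 1)*(h + 3)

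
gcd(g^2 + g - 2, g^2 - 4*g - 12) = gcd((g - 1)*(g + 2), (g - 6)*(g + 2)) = g + 2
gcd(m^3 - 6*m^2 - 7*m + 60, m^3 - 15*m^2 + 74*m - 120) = m^2 - 9*m + 20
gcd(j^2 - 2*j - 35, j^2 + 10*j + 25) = j + 5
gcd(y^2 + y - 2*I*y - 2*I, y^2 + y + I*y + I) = y + 1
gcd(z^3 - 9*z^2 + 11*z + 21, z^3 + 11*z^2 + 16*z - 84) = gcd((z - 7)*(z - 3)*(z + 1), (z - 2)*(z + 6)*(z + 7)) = 1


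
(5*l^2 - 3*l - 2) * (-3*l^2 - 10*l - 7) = -15*l^4 - 41*l^3 + l^2 + 41*l + 14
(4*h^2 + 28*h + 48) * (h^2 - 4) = 4*h^4 + 28*h^3 + 32*h^2 - 112*h - 192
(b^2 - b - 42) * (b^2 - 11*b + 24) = b^4 - 12*b^3 - 7*b^2 + 438*b - 1008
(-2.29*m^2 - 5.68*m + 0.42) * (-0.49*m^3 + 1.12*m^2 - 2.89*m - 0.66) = 1.1221*m^5 + 0.218399999999999*m^4 + 0.0507*m^3 + 18.397*m^2 + 2.535*m - 0.2772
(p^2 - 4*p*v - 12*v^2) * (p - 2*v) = p^3 - 6*p^2*v - 4*p*v^2 + 24*v^3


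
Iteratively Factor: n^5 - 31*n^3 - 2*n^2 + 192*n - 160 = (n - 1)*(n^4 + n^3 - 30*n^2 - 32*n + 160) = (n - 5)*(n - 1)*(n^3 + 6*n^2 - 32) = (n - 5)*(n - 2)*(n - 1)*(n^2 + 8*n + 16) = (n - 5)*(n - 2)*(n - 1)*(n + 4)*(n + 4)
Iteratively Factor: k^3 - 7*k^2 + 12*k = (k - 4)*(k^2 - 3*k) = (k - 4)*(k - 3)*(k)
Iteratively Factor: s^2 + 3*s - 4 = (s - 1)*(s + 4)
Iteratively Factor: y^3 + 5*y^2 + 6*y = (y + 3)*(y^2 + 2*y) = (y + 2)*(y + 3)*(y)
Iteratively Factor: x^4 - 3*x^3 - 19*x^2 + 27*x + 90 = (x - 5)*(x^3 + 2*x^2 - 9*x - 18) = (x - 5)*(x + 2)*(x^2 - 9) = (x - 5)*(x + 2)*(x + 3)*(x - 3)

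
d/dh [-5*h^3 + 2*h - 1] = 2 - 15*h^2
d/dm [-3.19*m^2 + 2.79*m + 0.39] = 2.79 - 6.38*m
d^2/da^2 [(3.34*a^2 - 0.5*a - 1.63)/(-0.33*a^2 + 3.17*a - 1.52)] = (-6.879048*a^3 + 11.117106*a^2 - 11.735658*a + 20.509126)/(0.035937*a^6 - 1.035639*a^5 + 10.444995*a^4 - 41.395445*a^3 + 48.11028*a^2 - 21.971904*a + 3.511808)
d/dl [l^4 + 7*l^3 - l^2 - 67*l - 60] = 4*l^3 + 21*l^2 - 2*l - 67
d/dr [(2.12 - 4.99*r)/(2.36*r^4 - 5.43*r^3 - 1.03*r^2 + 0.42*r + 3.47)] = (35.3292*r^4 - 74.2042*r^3 + 29.3951*r^2 + 4.3672*r - 18.2057)/(5.5696*r^8 - 25.6296*r^7 + 24.6233*r^6 + 13.1682*r^5 + 12.8781*r^4 - 38.5494*r^3 - 6.9718*r^2 + 2.9148*r + 12.0409)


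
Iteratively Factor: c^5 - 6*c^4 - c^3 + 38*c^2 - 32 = (c + 1)*(c^4 - 7*c^3 + 6*c^2 + 32*c - 32) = (c - 1)*(c + 1)*(c^3 - 6*c^2 + 32) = (c - 4)*(c - 1)*(c + 1)*(c^2 - 2*c - 8) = (c - 4)*(c - 1)*(c + 1)*(c + 2)*(c - 4)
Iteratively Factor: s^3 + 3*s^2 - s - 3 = (s - 1)*(s^2 + 4*s + 3) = (s - 1)*(s + 3)*(s + 1)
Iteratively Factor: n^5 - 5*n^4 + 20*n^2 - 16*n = (n - 4)*(n^4 - n^3 - 4*n^2 + 4*n) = (n - 4)*(n - 1)*(n^3 - 4*n) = (n - 4)*(n - 2)*(n - 1)*(n^2 + 2*n) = (n - 4)*(n - 2)*(n - 1)*(n + 2)*(n)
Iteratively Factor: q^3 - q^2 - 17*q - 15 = (q + 3)*(q^2 - 4*q - 5) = (q + 1)*(q + 3)*(q - 5)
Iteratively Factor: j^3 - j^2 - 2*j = (j + 1)*(j^2 - 2*j) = (j - 2)*(j + 1)*(j)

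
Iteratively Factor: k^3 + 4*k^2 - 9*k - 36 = (k + 4)*(k^2 - 9) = (k - 3)*(k + 4)*(k + 3)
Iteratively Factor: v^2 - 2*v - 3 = (v - 3)*(v + 1)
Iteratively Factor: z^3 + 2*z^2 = (z)*(z^2 + 2*z) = z*(z + 2)*(z)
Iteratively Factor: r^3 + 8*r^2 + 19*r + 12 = (r + 3)*(r^2 + 5*r + 4) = (r + 1)*(r + 3)*(r + 4)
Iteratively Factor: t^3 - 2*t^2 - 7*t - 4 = (t + 1)*(t^2 - 3*t - 4) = (t + 1)^2*(t - 4)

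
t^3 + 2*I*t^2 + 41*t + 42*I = (t - 6*I)*(t + I)*(t + 7*I)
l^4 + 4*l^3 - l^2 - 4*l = l*(l - 1)*(l + 1)*(l + 4)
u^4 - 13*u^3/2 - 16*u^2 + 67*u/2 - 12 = (u - 8)*(u - 1)*(u - 1/2)*(u + 3)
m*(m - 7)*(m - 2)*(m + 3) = m^4 - 6*m^3 - 13*m^2 + 42*m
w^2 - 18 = (w - 3*sqrt(2))*(w + 3*sqrt(2))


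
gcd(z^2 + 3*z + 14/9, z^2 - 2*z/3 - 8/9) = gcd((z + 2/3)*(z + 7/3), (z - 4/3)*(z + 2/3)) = z + 2/3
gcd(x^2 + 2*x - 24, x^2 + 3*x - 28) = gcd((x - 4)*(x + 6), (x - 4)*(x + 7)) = x - 4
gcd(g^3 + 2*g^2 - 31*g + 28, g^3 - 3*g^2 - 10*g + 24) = g - 4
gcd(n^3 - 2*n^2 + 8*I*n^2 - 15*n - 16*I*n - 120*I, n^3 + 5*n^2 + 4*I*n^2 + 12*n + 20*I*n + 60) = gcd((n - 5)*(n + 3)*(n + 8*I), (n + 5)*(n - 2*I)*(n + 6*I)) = 1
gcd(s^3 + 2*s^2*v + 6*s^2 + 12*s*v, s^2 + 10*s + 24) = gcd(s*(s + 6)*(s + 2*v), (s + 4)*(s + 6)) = s + 6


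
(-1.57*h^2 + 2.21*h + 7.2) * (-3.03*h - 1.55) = 4.7571*h^3 - 4.2628*h^2 - 25.2415*h - 11.16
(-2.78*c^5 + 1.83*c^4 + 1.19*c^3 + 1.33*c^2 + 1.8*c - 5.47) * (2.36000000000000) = -6.5608*c^5 + 4.3188*c^4 + 2.8084*c^3 + 3.1388*c^2 + 4.248*c - 12.9092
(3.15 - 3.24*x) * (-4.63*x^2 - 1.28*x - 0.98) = 15.0012*x^3 - 10.4373*x^2 - 0.8568*x - 3.087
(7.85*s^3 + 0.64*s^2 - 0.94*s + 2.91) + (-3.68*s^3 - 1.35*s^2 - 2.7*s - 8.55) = 4.17*s^3 - 0.71*s^2 - 3.64*s - 5.64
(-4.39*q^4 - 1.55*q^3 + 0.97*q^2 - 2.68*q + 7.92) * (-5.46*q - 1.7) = 23.9694*q^5 + 15.926*q^4 - 2.6612*q^3 + 12.9838*q^2 - 38.6872*q - 13.464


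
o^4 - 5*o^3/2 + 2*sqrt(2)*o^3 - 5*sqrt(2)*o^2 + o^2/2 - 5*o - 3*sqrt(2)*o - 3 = (o - 3)*(o + 1/2)*(o + sqrt(2))^2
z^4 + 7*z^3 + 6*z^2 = z^2*(z + 1)*(z + 6)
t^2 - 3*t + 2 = (t - 2)*(t - 1)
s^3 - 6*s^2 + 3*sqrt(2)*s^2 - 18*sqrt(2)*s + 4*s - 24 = (s - 6)*(s + sqrt(2))*(s + 2*sqrt(2))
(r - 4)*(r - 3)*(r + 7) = r^3 - 37*r + 84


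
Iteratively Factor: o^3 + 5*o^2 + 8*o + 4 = (o + 1)*(o^2 + 4*o + 4) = (o + 1)*(o + 2)*(o + 2)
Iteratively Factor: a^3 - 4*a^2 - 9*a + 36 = (a - 4)*(a^2 - 9) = (a - 4)*(a - 3)*(a + 3)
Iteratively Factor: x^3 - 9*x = (x)*(x^2 - 9) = x*(x + 3)*(x - 3)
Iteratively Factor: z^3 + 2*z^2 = (z)*(z^2 + 2*z) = z^2*(z + 2)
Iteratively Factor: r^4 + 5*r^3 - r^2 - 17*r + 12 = (r - 1)*(r^3 + 6*r^2 + 5*r - 12) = (r - 1)*(r + 3)*(r^2 + 3*r - 4) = (r - 1)*(r + 3)*(r + 4)*(r - 1)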